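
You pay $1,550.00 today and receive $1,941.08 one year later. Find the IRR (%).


Formula: IRR = C1/C0 - 1
Substituting: IRR = $1,941.08 / $1,550.00 - 1
Ratio: 1.25231 - 1 = 0.25231
IRR = 25.231%

25.231%


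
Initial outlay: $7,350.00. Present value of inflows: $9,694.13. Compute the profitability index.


Formula: PI = PV(cash flows) / initial investment
Substituting: PI = $9,694.13 / $7,350.00
PI = 1.3189

1.3189


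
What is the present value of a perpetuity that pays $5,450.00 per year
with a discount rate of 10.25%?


Formula: PV = C / r
Substituting: PV = $5,450.00 / 0.1025
PV = $53,170.73

$53,170.73


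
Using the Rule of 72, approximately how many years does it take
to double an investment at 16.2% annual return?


Formula: Years ≈ 72 / r
Substituting: Years ≈ 72 / 16.2
Years ≈ 4.4

4.4 years


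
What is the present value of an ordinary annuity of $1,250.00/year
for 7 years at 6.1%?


Formula: PV = PMT * (1 - (1+r)^(-n)) / r
Discount factor: (1 + 0.061)^(-7) = 0.660682
Bracket: 1 - 0.660682 = 0.339318
PV = $1,250.00 * 0.339318 / 0.061 = $6,953.24

$6,953.24


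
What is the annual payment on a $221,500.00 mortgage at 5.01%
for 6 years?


Formula: PMT = PV * r / (1 - (1+r)^(-n))
Denominator: 1 - (1 + 0.0501)^(-6) = 0.254211
Numerator: $221,500.00 * 0.0501 = 11097.15
PMT = 11097.15 / 0.254211 = $43,653.33

$43,653.33


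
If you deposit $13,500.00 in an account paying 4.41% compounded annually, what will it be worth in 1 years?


Formula: FV = P * (1 + r)^n
Substituting: FV = $13,500.00 * (1 + 0.0441)^1
Growth factor: (1.0441)^1 = 1.0441
FV = $13,500.00 * 1.0441 = $14,095.35

$14,095.35


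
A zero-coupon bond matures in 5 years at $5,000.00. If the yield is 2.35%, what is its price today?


Formula: Price = FV / (1 + r)^n
Substituting: Price = $5,000.00 / (1 + 0.0235)^5
Discount factor: (1.0235)^5 = 1.123154
Price = $5,000.00 / 1.123154 = $4,451.75

$4,451.75


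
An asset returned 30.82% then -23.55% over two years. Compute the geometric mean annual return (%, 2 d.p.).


Formula: Geometric mean = ((1+r1)*(1+r2))^(1/2) - 1
Product: (1 + 0.3082) * (1 + -0.2355) = 1.3082 * 0.7645 = 1.000119
Square root: 1.000119^0.5 = 1.000059
Geometric mean = 1.000059 - 1 = 5.9e-05
As percentage: 0.01%

0.01%


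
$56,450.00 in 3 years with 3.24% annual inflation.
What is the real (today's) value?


Formula: Real value = nominal / (1 + inflation)^years
Price level: (1 + 0.0324)^3 = 1.100383
Real value = $56,450.00 / 1.100383 = $51,300.31

$51,300.31


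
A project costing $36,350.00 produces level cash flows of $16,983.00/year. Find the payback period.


Formula: Payback = investment / annual cash flow
Substituting: Payback = $36,350.00 / $16,983.00
Payback = 2.1404 years

2.1404 years


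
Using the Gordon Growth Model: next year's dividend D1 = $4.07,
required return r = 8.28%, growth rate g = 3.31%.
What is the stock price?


Formula: P = D1 / (r - g)
Spread: r - g = 0.0828 - 0.0331 = 0.0497
Substituting: P = $4.07 / 0.0497
P = $81.89

$81.89


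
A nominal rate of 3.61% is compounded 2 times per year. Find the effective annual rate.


Formula: EAR = (1 + r/m)^m - 1
Period rate: r/m = 0.0361 / 2 = 0.01805
Compounding: (1 + 0.01805)^2 = 1.036426
EAR = 1.036426 - 1 = 0.036426

0.036426


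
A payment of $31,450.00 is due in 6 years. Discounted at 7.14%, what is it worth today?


Formula: PV = FV / (1 + r)^n
Substituting: PV = $31,450.00 / (1 + 0.0714)^6
Discount factor: (1.0714)^6 = 1.51255
PV = $31,450.00 / 1.51255 = $20,792.70

$20,792.70


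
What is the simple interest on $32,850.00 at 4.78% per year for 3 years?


Formula: I = P * r * t
Substituting: I = $32,850.00 * 0.0478 * 3
Step: I = $32,850.00 * 0.1434
I = $4,710.69

$4,710.69


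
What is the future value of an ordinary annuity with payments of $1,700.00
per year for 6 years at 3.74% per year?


Formula: FV = PMT * ((1+r)^n - 1) / r
Growth factor: (1 + 0.0374)^6 = 1.246457
Numerator: 1.246457 - 1 = 0.246457
FV = $1,700.00 * 0.246457 / 0.0374 = $11,202.61

$11,202.61


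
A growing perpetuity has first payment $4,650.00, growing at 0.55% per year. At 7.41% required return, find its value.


Formula: PV = C / (r - g)
Spread: r - g = 0.0741 - 0.0055 = 0.0686
Substituting: PV = $4,650.00 / 0.0686
PV = $67,784.26

$67,784.26


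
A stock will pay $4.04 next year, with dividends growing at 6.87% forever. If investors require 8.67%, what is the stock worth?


Formula: P = D1 / (r - g)
Spread: r - g = 0.0867 - 0.0687 = 0.018
Substituting: P = $4.04 / 0.018
P = $224.44

$224.44


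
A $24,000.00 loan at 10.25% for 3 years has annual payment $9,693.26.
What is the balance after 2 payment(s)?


Formula: Balance = PV*(1+r)^k - PMT*((1+r)^k - 1)/r
Growth: (1 + 0.1025)^2 = 1.215506
Accumulated factor: ((1+r)^k - 1)/r = 2.1025
Balance = $24,000.00 * 1.215506 - $9,693.26 * 2.1025
Balance = $8,792.07

$8,792.07


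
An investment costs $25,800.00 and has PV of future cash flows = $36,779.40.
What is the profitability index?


Formula: PI = PV(cash flows) / initial investment
Substituting: PI = $36,779.40 / $25,800.00
PI = 1.4256

1.4256


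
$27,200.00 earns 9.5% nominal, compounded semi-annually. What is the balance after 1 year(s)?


Formula: FV = P * (1 + r/m)^(m*t)
Period rate: r/m = 0.095 / 2 = 0.0475
Total periods: m*t = 2 * 1 = 2
Growth factor: (1 + 0.0475)^2 = 1.097256
FV = $27,200.00 * 1.097256 = $29,845.37

$29,845.37


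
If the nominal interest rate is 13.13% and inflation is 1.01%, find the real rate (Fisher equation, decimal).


Formula: (1 + r_real) = (1 + r_nom) / (1 + inflation)
Substituting: (1 + r_real) = 1.1313 / 1.0101
(1 + r_real) = 1.119988
r_real = 1.119988 - 1 = 0.119988

0.119988


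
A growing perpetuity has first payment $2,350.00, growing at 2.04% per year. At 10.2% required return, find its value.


Formula: PV = C / (r - g)
Spread: r - g = 0.102 - 0.0204 = 0.0816
Substituting: PV = $2,350.00 / 0.0816
PV = $28,799.02

$28,799.02


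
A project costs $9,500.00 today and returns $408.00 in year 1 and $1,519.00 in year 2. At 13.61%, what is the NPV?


Formula: NPV = C0 + C1/(1+r) + C2/(1+r)^2
Discount C1: $408.00 / (1 + 0.1361) = $359.12
Discount C2: $1,519.00 / (1 + 0.1361)^2 = $1,176.86
NPV = -$9,500.00 + $359.12 + $1,176.86 = -$7,964.02

-$7,964.02


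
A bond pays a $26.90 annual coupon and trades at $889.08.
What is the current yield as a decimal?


Formula: Current yield = annual coupon / price
Substituting: CY = $26.90 / $889.08
CY = 0.030256

0.030256


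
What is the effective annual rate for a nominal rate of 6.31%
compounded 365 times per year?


Formula: EAR = (1 + r/m)^m - 1
Period rate: r/m = 0.0631 / 365 = 0.000173
Compounding: (1 + 0.000173)^365 = 1.065128
EAR = 1.065128 - 1 = 0.065128

0.065128


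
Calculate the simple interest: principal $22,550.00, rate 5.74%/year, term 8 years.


Formula: I = P * r * t
Substituting: I = $22,550.00 * 0.0574 * 8
Step: I = $22,550.00 * 0.4592
I = $10,354.96

$10,354.96


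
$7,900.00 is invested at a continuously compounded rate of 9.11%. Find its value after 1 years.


Formula: FV = P * e^(r*t)
Exponent: r*t = 0.0911 * 1 = 0.0911
e^(0.0911) = 1.095379
FV = $7,900.00 * 1.095379 = $8,653.49

$8,653.49


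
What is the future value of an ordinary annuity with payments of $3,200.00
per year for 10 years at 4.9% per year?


Formula: FV = PMT * ((1+r)^n - 1) / r
Growth factor: (1 + 0.049)^10 = 1.613448
Numerator: 1.613448 - 1 = 0.613448
FV = $3,200.00 * 0.613448 / 0.049 = $40,061.89

$40,061.89


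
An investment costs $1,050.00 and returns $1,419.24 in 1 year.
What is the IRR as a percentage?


Formula: IRR = C1/C0 - 1
Substituting: IRR = $1,419.24 / $1,050.00 - 1
Ratio: 1.351657 - 1 = 0.351657
IRR = 35.1657%

35.1657%


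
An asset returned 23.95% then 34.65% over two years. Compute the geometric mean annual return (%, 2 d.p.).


Formula: Geometric mean = ((1+r1)*(1+r2))^(1/2) - 1
Product: (1 + 0.2395) * (1 + 0.3465) = 1.2395 * 1.3465 = 1.668987
Square root: 1.668987^0.5 = 1.291893
Geometric mean = 1.291893 - 1 = 0.291893
As percentage: 29.19%

29.19%


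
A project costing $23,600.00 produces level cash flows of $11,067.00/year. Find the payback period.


Formula: Payback = investment / annual cash flow
Substituting: Payback = $23,600.00 / $11,067.00
Payback = 2.1325 years

2.1325 years


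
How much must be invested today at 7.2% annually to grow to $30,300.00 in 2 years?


Formula: PV = FV / (1 + r)^n
Substituting: PV = $30,300.00 / (1 + 0.072)^2
Discount factor: (1.072)^2 = 1.149184
PV = $30,300.00 / 1.149184 = $26,366.53

$26,366.53


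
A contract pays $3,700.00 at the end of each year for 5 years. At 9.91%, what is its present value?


Formula: PV = PMT * (1 - (1+r)^(-n)) / r
Discount factor: (1 + 0.0991)^(-5) = 0.623468
Bracket: 1 - 0.623468 = 0.376532
PV = $3,700.00 * 0.376532 / 0.0991 = $14,058.22

$14,058.22


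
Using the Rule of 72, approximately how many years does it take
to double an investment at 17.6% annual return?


Formula: Years ≈ 72 / r
Substituting: Years ≈ 72 / 17.6
Years ≈ 4.1

4.1 years


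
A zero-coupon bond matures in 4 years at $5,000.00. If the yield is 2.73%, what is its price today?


Formula: Price = FV / (1 + r)^n
Substituting: Price = $5,000.00 / (1 + 0.0273)^4
Discount factor: (1.0273)^4 = 1.113754
Price = $5,000.00 / 1.113754 = $4,489.32

$4,489.32


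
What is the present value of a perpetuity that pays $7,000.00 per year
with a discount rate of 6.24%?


Formula: PV = C / r
Substituting: PV = $7,000.00 / 0.0624
PV = $112,179.49

$112,179.49


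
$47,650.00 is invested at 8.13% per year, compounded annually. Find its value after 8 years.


Formula: FV = P * (1 + r)^n
Substituting: FV = $47,650.00 * (1 + 0.0813)^8
Growth factor: (1.0813)^8 = 1.868829
FV = $47,650.00 * 1.868829 = $89,049.71

$89,049.71


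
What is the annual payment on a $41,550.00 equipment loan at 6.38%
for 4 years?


Formula: PMT = PV * r / (1 - (1+r)^(-n))
Denominator: 1 - (1 + 0.0638)^(-4) = 0.219164
Numerator: $41,550.00 * 0.0638 = 2650.89
PMT = 2650.89 / 0.219164 = $12,095.49

$12,095.49


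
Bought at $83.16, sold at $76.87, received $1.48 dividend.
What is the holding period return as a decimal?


Formula: HPR = (P1 - P0 + D) / P0
Gain: $76.87 - $83.16 + $1.48 = -$4.81
HPR = -$4.81 / $83.16 = -0.0578

-0.0578


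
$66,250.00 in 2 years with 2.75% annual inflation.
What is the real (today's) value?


Formula: Real value = nominal / (1 + inflation)^years
Price level: (1 + 0.0275)^2 = 1.055756
Real value = $66,250.00 / 1.055756 = $62,751.23

$62,751.23


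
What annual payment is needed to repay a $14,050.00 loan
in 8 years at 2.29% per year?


Formula: PMT = PV * r / (1 - (1+r)^(-n))
Denominator: 1 - (1 + 0.0229)^(-8) = 0.165676
Numerator: $14,050.00 * 0.0229 = 321.745
PMT = 321.745 / 0.165676 = $1,942.01

$1,942.01


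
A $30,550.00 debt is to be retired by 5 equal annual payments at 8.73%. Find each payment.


Formula: PMT = PV * r / (1 - (1+r)^(-n))
Denominator: 1 - (1 + 0.0873)^(-5) = 0.341959
Numerator: $30,550.00 * 0.0873 = 2667.015
PMT = 2667.015 / 0.341959 = $7,799.23

$7,799.23


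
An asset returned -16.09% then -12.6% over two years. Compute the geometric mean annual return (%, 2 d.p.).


Formula: Geometric mean = ((1+r1)*(1+r2))^(1/2) - 1
Product: (1 + -0.1609) * (1 + -0.126) = 0.8391 * 0.874 = 0.733373
Square root: 0.733373^0.5 = 0.856372
Geometric mean = 0.856372 - 1 = -0.143628
As percentage: -14.36%

-14.36%


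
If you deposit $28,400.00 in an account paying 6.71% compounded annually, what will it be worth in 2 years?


Formula: FV = P * (1 + r)^n
Substituting: FV = $28,400.00 * (1 + 0.0671)^2
Growth factor: (1.0671)^2 = 1.138702
FV = $28,400.00 * 1.138702 = $32,339.15

$32,339.15


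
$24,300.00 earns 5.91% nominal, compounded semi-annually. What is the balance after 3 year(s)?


Formula: FV = P * (1 + r/m)^(m*t)
Period rate: r/m = 0.0591 / 2 = 0.02955
Total periods: m*t = 2 * 3 = 6
Growth factor: (1 + 0.02955)^6 = 1.190926
FV = $24,300.00 * 1.190926 = $28,939.49

$28,939.49


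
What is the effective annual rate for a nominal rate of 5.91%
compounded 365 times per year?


Formula: EAR = (1 + r/m)^m - 1
Period rate: r/m = 0.0591 / 365 = 0.000162
Compounding: (1 + 0.000162)^365 = 1.060876
EAR = 1.060876 - 1 = 0.060876

0.060876


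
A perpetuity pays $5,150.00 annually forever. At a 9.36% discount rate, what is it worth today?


Formula: PV = C / r
Substituting: PV = $5,150.00 / 0.0936
PV = $55,021.37

$55,021.37


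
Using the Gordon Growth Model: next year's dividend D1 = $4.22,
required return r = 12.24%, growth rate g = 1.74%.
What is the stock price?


Formula: P = D1 / (r - g)
Spread: r - g = 0.1224 - 0.0174 = 0.105
Substituting: P = $4.22 / 0.105
P = $40.19

$40.19


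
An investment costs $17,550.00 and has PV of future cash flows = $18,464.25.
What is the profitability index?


Formula: PI = PV(cash flows) / initial investment
Substituting: PI = $18,464.25 / $17,550.00
PI = 1.0521

1.0521


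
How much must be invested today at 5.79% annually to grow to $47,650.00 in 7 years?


Formula: PV = FV / (1 + r)^n
Substituting: PV = $47,650.00 / (1 + 0.0579)^7
Discount factor: (1.0579)^7 = 1.482902
PV = $47,650.00 / 1.482902 = $32,132.95

$32,132.95


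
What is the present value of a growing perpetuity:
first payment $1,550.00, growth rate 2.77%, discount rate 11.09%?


Formula: PV = C / (r - g)
Spread: r - g = 0.1109 - 0.0277 = 0.0832
Substituting: PV = $1,550.00 / 0.0832
PV = $18,629.81

$18,629.81


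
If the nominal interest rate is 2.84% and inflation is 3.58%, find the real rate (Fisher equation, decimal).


Formula: (1 + r_real) = (1 + r_nom) / (1 + inflation)
Substituting: (1 + r_real) = 1.0284 / 1.0358
(1 + r_real) = 0.992856
r_real = 0.992856 - 1 = -0.007144

-0.007144


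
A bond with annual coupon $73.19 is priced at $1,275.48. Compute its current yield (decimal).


Formula: Current yield = annual coupon / price
Substituting: CY = $73.19 / $1,275.48
CY = 0.057382

0.057382


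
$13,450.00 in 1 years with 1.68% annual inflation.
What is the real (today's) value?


Formula: Real value = nominal / (1 + inflation)^years
Price level: (1 + 0.0168)^1 = 1.0168
Real value = $13,450.00 / 1.0168 = $13,227.77

$13,227.77


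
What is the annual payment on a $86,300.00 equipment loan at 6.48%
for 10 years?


Formula: PMT = PV * r / (1 - (1+r)^(-n))
Denominator: 1 - (1 + 0.0648)^(-10) = 0.466273
Numerator: $86,300.00 * 0.0648 = 5592.24
PMT = 5592.24 / 0.466273 = $11,993.50

$11,993.50


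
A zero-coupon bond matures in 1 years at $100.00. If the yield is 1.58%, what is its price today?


Formula: Price = FV / (1 + r)^n
Substituting: Price = $100.00 / (1 + 0.0158)^1
Discount factor: (1.0158)^1 = 1.0158
Price = $100.00 / 1.0158 = $98.44

$98.44


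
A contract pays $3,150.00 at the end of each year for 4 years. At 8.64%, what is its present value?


Formula: PV = PMT * (1 - (1+r)^(-n)) / r
Discount factor: (1 + 0.0864)^(-4) = 0.717862
Bracket: 1 - 0.717862 = 0.282138
PV = $3,150.00 * 0.282138 / 0.0864 = $10,286.28

$10,286.28


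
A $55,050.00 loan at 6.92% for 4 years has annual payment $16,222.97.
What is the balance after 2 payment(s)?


Formula: Balance = PV*(1+r)^k - PMT*((1+r)^k - 1)/r
Growth: (1 + 0.0692)^2 = 1.143189
Accumulated factor: ((1+r)^k - 1)/r = 2.0692
Balance = $55,050.00 * 1.143189 - $16,222.97 * 2.0692
Balance = $29,363.97

$29,363.97


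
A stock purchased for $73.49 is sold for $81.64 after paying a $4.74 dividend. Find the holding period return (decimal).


Formula: HPR = (P1 - P0 + D) / P0
Gain: $81.64 - $73.49 + $4.74 = $12.89
HPR = $12.89 / $73.49 = 0.1754

0.1754


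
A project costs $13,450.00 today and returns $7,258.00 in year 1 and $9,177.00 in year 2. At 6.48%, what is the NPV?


Formula: NPV = C0 + C1/(1+r) + C2/(1+r)^2
Discount C1: $7,258.00 / (1 + 0.0648) = $6,816.30
Discount C2: $9,177.00 / (1 + 0.0648)^2 = $8,094.03
NPV = -$13,450.00 + $6,816.30 + $8,094.03 = $1,460.33

$1,460.33


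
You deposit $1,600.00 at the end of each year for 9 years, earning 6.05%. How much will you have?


Formula: FV = PMT * ((1+r)^n - 1) / r
Growth factor: (1 + 0.0605)^9 = 1.696665
Numerator: 1.696665 - 1 = 0.696665
FV = $1,600.00 * 0.696665 / 0.0605 = $18,424.19

$18,424.19


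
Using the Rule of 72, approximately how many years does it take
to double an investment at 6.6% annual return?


Formula: Years ≈ 72 / r
Substituting: Years ≈ 72 / 6.6
Years ≈ 10.9

10.9 years


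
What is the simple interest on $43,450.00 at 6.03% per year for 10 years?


Formula: I = P * r * t
Substituting: I = $43,450.00 * 0.0603 * 10
Step: I = $43,450.00 * 0.603
I = $26,200.35

$26,200.35


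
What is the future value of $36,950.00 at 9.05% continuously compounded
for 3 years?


Formula: FV = P * e^(r*t)
Exponent: r*t = 0.0905 * 3 = 0.2715
e^(0.2715) = 1.311931
FV = $36,950.00 * 1.311931 = $48,475.85

$48,475.85


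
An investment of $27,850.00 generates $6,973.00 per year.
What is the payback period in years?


Formula: Payback = investment / annual cash flow
Substituting: Payback = $27,850.00 / $6,973.00
Payback = 3.994 years

3.994 years


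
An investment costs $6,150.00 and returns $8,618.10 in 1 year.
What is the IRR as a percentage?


Formula: IRR = C1/C0 - 1
Substituting: IRR = $8,618.10 / $6,150.00 - 1
Ratio: 1.401317 - 1 = 0.401317
IRR = 40.1317%

40.1317%


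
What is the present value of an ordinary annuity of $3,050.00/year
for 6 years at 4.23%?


Formula: PV = PMT * (1 - (1+r)^(-n)) / r
Discount factor: (1 + 0.0423)^(-6) = 0.779908
Bracket: 1 - 0.779908 = 0.220092
PV = $3,050.00 * 0.220092 / 0.0423 = $15,869.49

$15,869.49


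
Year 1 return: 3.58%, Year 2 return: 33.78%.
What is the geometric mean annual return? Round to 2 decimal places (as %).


Formula: Geometric mean = ((1+r1)*(1+r2))^(1/2) - 1
Product: (1 + 0.0358) * (1 + 0.3378) = 1.0358 * 1.3378 = 1.385693
Square root: 1.385693^0.5 = 1.177155
Geometric mean = 1.177155 - 1 = 0.177155
As percentage: 17.72%

17.72%


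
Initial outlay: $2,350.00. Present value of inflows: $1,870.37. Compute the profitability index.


Formula: PI = PV(cash flows) / initial investment
Substituting: PI = $1,870.37 / $2,350.00
PI = 0.7959

0.7959


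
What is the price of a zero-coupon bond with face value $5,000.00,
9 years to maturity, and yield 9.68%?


Formula: Price = FV / (1 + r)^n
Substituting: Price = $5,000.00 / (1 + 0.0968)^9
Discount factor: (1.0968)^9 = 2.296926
Price = $5,000.00 / 2.296926 = $2,176.82

$2,176.82


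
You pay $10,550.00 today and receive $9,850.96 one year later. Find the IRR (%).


Formula: IRR = C1/C0 - 1
Substituting: IRR = $9,850.96 / $10,550.00 - 1
Ratio: 0.93374 - 1 = -0.06626
IRR = -6.626%

-6.626%


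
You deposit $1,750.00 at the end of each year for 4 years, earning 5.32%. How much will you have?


Formula: FV = PMT * ((1+r)^n - 1) / r
Growth factor: (1 + 0.0532)^4 = 1.230392
Numerator: 1.230392 - 1 = 0.230392
FV = $1,750.00 * 0.230392 / 0.0532 = $7,578.68

$7,578.68


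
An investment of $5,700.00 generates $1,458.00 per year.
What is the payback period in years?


Formula: Payback = investment / annual cash flow
Substituting: Payback = $5,700.00 / $1,458.00
Payback = 3.9095 years

3.9095 years


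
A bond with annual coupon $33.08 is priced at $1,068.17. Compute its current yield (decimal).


Formula: Current yield = annual coupon / price
Substituting: CY = $33.08 / $1,068.17
CY = 0.030969

0.030969


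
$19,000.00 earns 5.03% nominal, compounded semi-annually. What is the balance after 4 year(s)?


Formula: FV = P * (1 + r/m)^(m*t)
Period rate: r/m = 0.0503 / 2 = 0.02515
Total periods: m*t = 2 * 4 = 8
Growth factor: (1 + 0.02515)^8 = 1.21983
FV = $19,000.00 * 1.21983 = $23,176.77

$23,176.77


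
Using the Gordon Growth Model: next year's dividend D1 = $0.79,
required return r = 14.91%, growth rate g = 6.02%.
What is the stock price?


Formula: P = D1 / (r - g)
Spread: r - g = 0.1491 - 0.0602 = 0.0889
Substituting: P = $0.79 / 0.0889
P = $8.89

$8.89


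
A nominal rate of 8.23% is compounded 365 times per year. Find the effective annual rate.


Formula: EAR = (1 + r/m)^m - 1
Period rate: r/m = 0.0823 / 365 = 0.000225
Compounding: (1 + 0.000225)^365 = 1.085771
EAR = 1.085771 - 1 = 0.085771

0.085771


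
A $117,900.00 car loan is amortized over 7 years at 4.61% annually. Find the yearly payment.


Formula: PMT = PV * r / (1 - (1+r)^(-n))
Denominator: 1 - (1 + 0.0461)^(-7) = 0.270563
Numerator: $117,900.00 * 0.0461 = 5435.19
PMT = 5435.19 / 0.270563 = $20,088.42

$20,088.42


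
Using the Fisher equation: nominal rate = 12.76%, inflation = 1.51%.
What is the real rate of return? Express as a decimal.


Formula: (1 + r_real) = (1 + r_nom) / (1 + inflation)
Substituting: (1 + r_real) = 1.1276 / 1.0151
(1 + r_real) = 1.110827
r_real = 1.110827 - 1 = 0.110827

0.110827


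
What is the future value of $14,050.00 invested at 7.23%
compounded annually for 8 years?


Formula: FV = P * (1 + r)^n
Substituting: FV = $14,050.00 * (1 + 0.0723)^8
Growth factor: (1.0723)^8 = 1.747956
FV = $14,050.00 * 1.747956 = $24,558.78

$24,558.78


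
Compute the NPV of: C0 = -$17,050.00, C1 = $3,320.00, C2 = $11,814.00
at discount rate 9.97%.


Formula: NPV = C0 + C1/(1+r) + C2/(1+r)^2
Discount C1: $3,320.00 / (1 + 0.0997) = $3,019.01
Discount C2: $11,814.00 / (1 + 0.0997)^2 = $9,768.96
NPV = -$17,050.00 + $3,019.01 + $9,768.96 = -$4,262.03

-$4,262.03


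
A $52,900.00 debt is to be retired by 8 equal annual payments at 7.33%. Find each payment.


Formula: PMT = PV * r / (1 - (1+r)^(-n))
Denominator: 1 - (1 + 0.0733)^(-8) = 0.432153
Numerator: $52,900.00 * 0.0733 = 3877.57
PMT = 3877.57 / 0.432153 = $8,972.67

$8,972.67


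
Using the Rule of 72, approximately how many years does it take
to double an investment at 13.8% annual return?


Formula: Years ≈ 72 / r
Substituting: Years ≈ 72 / 13.8
Years ≈ 5.2

5.2 years


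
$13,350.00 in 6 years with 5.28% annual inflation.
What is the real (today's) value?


Formula: Real value = nominal / (1 + inflation)^years
Price level: (1 + 0.0528)^6 = 1.361681
Real value = $13,350.00 / 1.361681 = $9,804.06

$9,804.06


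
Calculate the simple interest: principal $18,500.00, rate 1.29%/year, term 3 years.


Formula: I = P * r * t
Substituting: I = $18,500.00 * 0.0129 * 3
Step: I = $18,500.00 * 0.0387
I = $715.95

$715.95


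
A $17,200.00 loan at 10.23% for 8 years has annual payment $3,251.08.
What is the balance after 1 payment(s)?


Formula: Balance = PV*(1+r)^k - PMT*((1+r)^k - 1)/r
Growth: (1 + 0.1023)^1 = 1.1023
Accumulated factor: ((1+r)^k - 1)/r = 1.0
Balance = $17,200.00 * 1.1023 - $3,251.08 * 1.0
Balance = $15,708.48

$15,708.48


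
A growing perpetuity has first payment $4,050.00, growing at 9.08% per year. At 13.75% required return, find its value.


Formula: PV = C / (r - g)
Spread: r - g = 0.1375 - 0.0908 = 0.0467
Substituting: PV = $4,050.00 / 0.0467
PV = $86,723.77

$86,723.77


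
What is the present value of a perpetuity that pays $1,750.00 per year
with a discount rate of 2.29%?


Formula: PV = C / r
Substituting: PV = $1,750.00 / 0.0229
PV = $76,419.21

$76,419.21


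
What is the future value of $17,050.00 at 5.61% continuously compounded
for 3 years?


Formula: FV = P * e^(r*t)
Exponent: r*t = 0.0561 * 3 = 0.1683
e^(0.1683) = 1.183292
FV = $17,050.00 * 1.183292 = $20,175.12

$20,175.12


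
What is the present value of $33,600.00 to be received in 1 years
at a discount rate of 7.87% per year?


Formula: PV = FV / (1 + r)^n
Substituting: PV = $33,600.00 / (1 + 0.0787)^1
Discount factor: (1.0787)^1 = 1.0787
PV = $33,600.00 / 1.0787 = $31,148.60

$31,148.60


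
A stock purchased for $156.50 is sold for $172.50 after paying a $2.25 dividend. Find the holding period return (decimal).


Formula: HPR = (P1 - P0 + D) / P0
Gain: $172.50 - $156.50 + $2.25 = $18.25
HPR = $18.25 / $156.50 = 0.1166

0.1166


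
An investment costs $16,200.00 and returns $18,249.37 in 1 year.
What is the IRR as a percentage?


Formula: IRR = C1/C0 - 1
Substituting: IRR = $18,249.37 / $16,200.00 - 1
Ratio: 1.126504 - 1 = 0.126504
IRR = 12.6504%

12.6504%


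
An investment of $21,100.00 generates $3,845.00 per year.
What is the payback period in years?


Formula: Payback = investment / annual cash flow
Substituting: Payback = $21,100.00 / $3,845.00
Payback = 5.4876 years

5.4876 years


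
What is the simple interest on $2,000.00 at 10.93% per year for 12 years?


Formula: I = P * r * t
Substituting: I = $2,000.00 * 0.1093 * 12
Step: I = $2,000.00 * 1.3116
I = $2,623.20

$2,623.20


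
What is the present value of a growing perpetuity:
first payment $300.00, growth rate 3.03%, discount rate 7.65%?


Formula: PV = C / (r - g)
Spread: r - g = 0.0765 - 0.0303 = 0.0462
Substituting: PV = $300.00 / 0.0462
PV = $6,493.51

$6,493.51


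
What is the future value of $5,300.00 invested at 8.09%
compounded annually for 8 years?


Formula: FV = P * (1 + r)^n
Substituting: FV = $5,300.00 * (1 + 0.0809)^8
Growth factor: (1.0809)^8 = 1.863306
FV = $5,300.00 * 1.863306 = $9,875.52

$9,875.52


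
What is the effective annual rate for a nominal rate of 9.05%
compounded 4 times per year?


Formula: EAR = (1 + r/m)^m - 1
Period rate: r/m = 0.0905 / 4 = 0.022625
Compounding: (1 + 0.022625)^4 = 1.093618
EAR = 1.093618 - 1 = 0.093618

0.093618


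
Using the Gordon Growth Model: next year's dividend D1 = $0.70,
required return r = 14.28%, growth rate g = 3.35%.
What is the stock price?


Formula: P = D1 / (r - g)
Spread: r - g = 0.1428 - 0.0335 = 0.1093
Substituting: P = $0.70 / 0.1093
P = $6.40

$6.40


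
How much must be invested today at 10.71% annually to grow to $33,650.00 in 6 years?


Formula: PV = FV / (1 + r)^n
Substituting: PV = $33,650.00 / (1 + 0.1071)^6
Discount factor: (1.1071)^6 = 1.841285
PV = $33,650.00 / 1.841285 = $18,275.28

$18,275.28


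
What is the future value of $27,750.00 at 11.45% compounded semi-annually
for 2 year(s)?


Formula: FV = P * (1 + r/m)^(m*t)
Period rate: r/m = 0.1145 / 2 = 0.05725
Total periods: m*t = 2 * 2 = 4
Growth factor: (1 + 0.05725)^4 = 1.249427
FV = $27,750.00 * 1.249427 = $34,671.59

$34,671.59


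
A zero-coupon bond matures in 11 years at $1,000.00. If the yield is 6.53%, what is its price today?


Formula: Price = FV / (1 + r)^n
Substituting: Price = $1,000.00 / (1 + 0.0653)^11
Discount factor: (1.0653)^11 = 2.005355
Price = $1,000.00 / 2.005355 = $498.66

$498.66


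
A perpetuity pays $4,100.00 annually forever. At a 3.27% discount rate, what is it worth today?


Formula: PV = C / r
Substituting: PV = $4,100.00 / 0.0327
PV = $125,382.26

$125,382.26


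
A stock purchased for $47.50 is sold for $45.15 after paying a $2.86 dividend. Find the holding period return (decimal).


Formula: HPR = (P1 - P0 + D) / P0
Gain: $45.15 - $47.50 + $2.86 = $0.51
HPR = $0.51 / $47.50 = 0.0107

0.0107


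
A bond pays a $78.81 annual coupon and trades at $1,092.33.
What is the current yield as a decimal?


Formula: Current yield = annual coupon / price
Substituting: CY = $78.81 / $1,092.33
CY = 0.072149

0.072149


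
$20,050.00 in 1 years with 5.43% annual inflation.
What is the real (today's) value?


Formula: Real value = nominal / (1 + inflation)^years
Price level: (1 + 0.0543)^1 = 1.0543
Real value = $20,050.00 / 1.0543 = $19,017.36

$19,017.36


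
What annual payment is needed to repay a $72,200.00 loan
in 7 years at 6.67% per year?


Formula: PMT = PV * r / (1 - (1+r)^(-n))
Denominator: 1 - (1 + 0.0667)^(-7) = 0.363638
Numerator: $72,200.00 * 0.0667 = 4815.74
PMT = 4815.74 / 0.363638 = $13,243.21

$13,243.21


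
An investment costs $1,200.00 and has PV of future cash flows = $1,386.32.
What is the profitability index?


Formula: PI = PV(cash flows) / initial investment
Substituting: PI = $1,386.32 / $1,200.00
PI = 1.1553

1.1553


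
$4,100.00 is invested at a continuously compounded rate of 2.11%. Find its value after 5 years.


Formula: FV = P * e^(r*t)
Exponent: r*t = 0.0211 * 5 = 0.1055
e^(0.1055) = 1.111266
FV = $4,100.00 * 1.111266 = $4,556.19

$4,556.19


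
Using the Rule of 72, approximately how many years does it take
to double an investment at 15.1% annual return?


Formula: Years ≈ 72 / r
Substituting: Years ≈ 72 / 15.1
Years ≈ 4.8

4.8 years


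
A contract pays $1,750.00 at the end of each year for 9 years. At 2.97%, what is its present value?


Formula: PV = PMT * (1 - (1+r)^(-n)) / r
Discount factor: (1 + 0.0297)^(-9) = 0.768429
Bracket: 1 - 0.768429 = 0.231571
PV = $1,750.00 * 0.231571 / 0.0297 = $13,644.77

$13,644.77


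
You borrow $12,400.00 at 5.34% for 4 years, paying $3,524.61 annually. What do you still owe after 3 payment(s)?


Formula: Balance = PV*(1+r)^k - PMT*((1+r)^k - 1)/r
Growth: (1 + 0.0534)^3 = 1.168907
Accumulated factor: ((1+r)^k - 1)/r = 3.163052
Balance = $12,400.00 * 1.168907 - $3,524.61 * 3.163052
Balance = $3,345.92

$3,345.92


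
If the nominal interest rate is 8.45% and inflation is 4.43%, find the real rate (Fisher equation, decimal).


Formula: (1 + r_real) = (1 + r_nom) / (1 + inflation)
Substituting: (1 + r_real) = 1.0845 / 1.0443
(1 + r_real) = 1.038495
r_real = 1.038495 - 1 = 0.038495

0.038495


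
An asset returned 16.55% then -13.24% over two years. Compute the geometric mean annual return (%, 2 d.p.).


Formula: Geometric mean = ((1+r1)*(1+r2))^(1/2) - 1
Product: (1 + 0.1655) * (1 + -0.1324) = 1.1655 * 0.8676 = 1.011188
Square root: 1.011188^0.5 = 1.005578
Geometric mean = 1.005578 - 1 = 0.005578
As percentage: 0.56%

0.56%


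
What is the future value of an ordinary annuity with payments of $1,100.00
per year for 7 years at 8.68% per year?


Formula: FV = PMT * ((1+r)^n - 1) / r
Growth factor: (1 + 0.0868)^7 = 1.790801
Numerator: 1.790801 - 1 = 0.790801
FV = $1,100.00 * 0.790801 / 0.0868 = $10,021.68

$10,021.68


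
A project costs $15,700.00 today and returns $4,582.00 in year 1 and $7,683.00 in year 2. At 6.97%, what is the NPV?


Formula: NPV = C0 + C1/(1+r) + C2/(1+r)^2
Discount C1: $4,582.00 / (1 + 0.0697) = $4,283.44
Discount C2: $7,683.00 / (1 + 0.0697)^2 = $6,714.39
NPV = -$15,700.00 + $4,283.44 + $6,714.39 = -$4,702.16

-$4,702.16


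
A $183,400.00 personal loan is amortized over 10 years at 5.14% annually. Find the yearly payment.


Formula: PMT = PV * r / (1 - (1+r)^(-n))
Denominator: 1 - (1 + 0.0514)^(-10) = 0.394213
Numerator: $183,400.00 * 0.0514 = 9426.76
PMT = 9426.76 / 0.394213 = $23,912.89

$23,912.89


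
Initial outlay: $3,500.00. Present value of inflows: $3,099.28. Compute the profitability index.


Formula: PI = PV(cash flows) / initial investment
Substituting: PI = $3,099.28 / $3,500.00
PI = 0.8855

0.8855


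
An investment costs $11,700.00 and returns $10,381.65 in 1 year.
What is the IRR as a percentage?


Formula: IRR = C1/C0 - 1
Substituting: IRR = $10,381.65 / $11,700.00 - 1
Ratio: 0.887321 - 1 = -0.112679
IRR = -11.2679%

-11.2679%


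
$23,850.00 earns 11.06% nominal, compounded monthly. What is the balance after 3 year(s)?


Formula: FV = P * (1 + r/m)^(m*t)
Period rate: r/m = 0.1106 / 12 = 0.009217
Total periods: m*t = 12 * 3 = 36
Growth factor: (1 + 0.009217)^36 = 1.391358
FV = $23,850.00 * 1.391358 = $33,183.89

$33,183.89


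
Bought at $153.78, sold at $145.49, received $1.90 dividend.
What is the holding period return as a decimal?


Formula: HPR = (P1 - P0 + D) / P0
Gain: $145.49 - $153.78 + $1.90 = -$6.39
HPR = -$6.39 / $153.78 = -0.0416

-0.0416


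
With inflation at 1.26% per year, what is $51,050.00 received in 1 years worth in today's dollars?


Formula: Real value = nominal / (1 + inflation)^years
Price level: (1 + 0.0126)^1 = 1.0126
Real value = $51,050.00 / 1.0126 = $50,414.77

$50,414.77


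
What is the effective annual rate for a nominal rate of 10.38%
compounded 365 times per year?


Formula: EAR = (1 + r/m)^m - 1
Period rate: r/m = 0.1038 / 365 = 0.000284
Compounding: (1 + 0.000284)^365 = 1.109362
EAR = 1.109362 - 1 = 0.109362

0.109362


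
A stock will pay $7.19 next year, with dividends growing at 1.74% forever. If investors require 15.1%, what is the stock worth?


Formula: P = D1 / (r - g)
Spread: r - g = 0.151 - 0.0174 = 0.1336
Substituting: P = $7.19 / 0.1336
P = $53.82

$53.82


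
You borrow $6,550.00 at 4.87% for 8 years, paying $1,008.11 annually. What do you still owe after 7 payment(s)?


Formula: Balance = PV*(1+r)^k - PMT*((1+r)^k - 1)/r
Growth: (1 + 0.0487)^7 = 1.394951
Accumulated factor: ((1+r)^k - 1)/r = 8.109872
Balance = $6,550.00 * 1.394951 - $1,008.11 * 8.109872
Balance = $961.28

$961.28


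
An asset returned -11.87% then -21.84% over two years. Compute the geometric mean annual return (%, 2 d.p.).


Formula: Geometric mean = ((1+r1)*(1+r2))^(1/2) - 1
Product: (1 + -0.1187) * (1 + -0.2184) = 0.8813 * 0.7816 = 0.688824
Square root: 0.688824^0.5 = 0.829954
Geometric mean = 0.829954 - 1 = -0.170046
As percentage: -17.00%

-17.00%


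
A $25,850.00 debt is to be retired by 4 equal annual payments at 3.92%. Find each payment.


Formula: PMT = PV * r / (1 - (1+r)^(-n))
Denominator: 1 - (1 + 0.0392)^(-4) = 0.142561
Numerator: $25,850.00 * 0.0392 = 1013.32
PMT = 1013.32 / 0.142561 = $7,108.00

$7,108.00


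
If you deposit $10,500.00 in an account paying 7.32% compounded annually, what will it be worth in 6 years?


Formula: FV = P * (1 + r)^n
Substituting: FV = $10,500.00 * (1 + 0.0732)^6
Growth factor: (1.0732)^6 = 1.527861
FV = $10,500.00 * 1.527861 = $16,042.55

$16,042.55


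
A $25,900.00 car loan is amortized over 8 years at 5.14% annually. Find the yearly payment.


Formula: PMT = PV * r / (1 - (1+r)^(-n))
Denominator: 1 - (1 + 0.0514)^(-8) = 0.330337
Numerator: $25,900.00 * 0.0514 = 1331.26
PMT = 1331.26 / 0.330337 = $4,030.00

$4,030.00


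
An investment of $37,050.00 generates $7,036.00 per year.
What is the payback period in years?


Formula: Payback = investment / annual cash flow
Substituting: Payback = $37,050.00 / $7,036.00
Payback = 5.2658 years

5.2658 years


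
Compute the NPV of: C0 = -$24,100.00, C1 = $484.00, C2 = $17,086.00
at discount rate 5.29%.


Formula: NPV = C0 + C1/(1+r) + C2/(1+r)^2
Discount C1: $484.00 / (1 + 0.0529) = $459.68
Discount C2: $17,086.00 / (1 + 0.0529)^2 = $15,412.25
NPV = -$24,100.00 + $459.68 + $15,412.25 = -$8,228.06

-$8,228.06


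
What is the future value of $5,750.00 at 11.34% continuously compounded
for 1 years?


Formula: FV = P * e^(r*t)
Exponent: r*t = 0.1134 * 1 = 0.1134
e^(0.1134) = 1.12008
FV = $5,750.00 * 1.12008 = $6,440.46

$6,440.46


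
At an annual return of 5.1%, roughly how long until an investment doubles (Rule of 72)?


Formula: Years ≈ 72 / r
Substituting: Years ≈ 72 / 5.1
Years ≈ 14.1

14.1 years


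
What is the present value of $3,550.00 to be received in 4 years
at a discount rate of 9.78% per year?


Formula: PV = FV / (1 + r)^n
Substituting: PV = $3,550.00 / (1 + 0.0978)^4
Discount factor: (1.0978)^4 = 1.452422
PV = $3,550.00 / 1.452422 = $2,444.19

$2,444.19


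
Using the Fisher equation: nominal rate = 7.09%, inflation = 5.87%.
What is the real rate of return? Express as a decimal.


Formula: (1 + r_real) = (1 + r_nom) / (1 + inflation)
Substituting: (1 + r_real) = 1.0709 / 1.0587
(1 + r_real) = 1.011524
r_real = 1.011524 - 1 = 0.011524

0.011524


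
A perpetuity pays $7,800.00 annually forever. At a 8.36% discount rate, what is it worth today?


Formula: PV = C / r
Substituting: PV = $7,800.00 / 0.0836
PV = $93,301.44

$93,301.44


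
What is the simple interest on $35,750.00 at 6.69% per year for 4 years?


Formula: I = P * r * t
Substituting: I = $35,750.00 * 0.0669 * 4
Step: I = $35,750.00 * 0.2676
I = $9,566.70

$9,566.70


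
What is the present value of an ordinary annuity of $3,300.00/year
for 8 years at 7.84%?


Formula: PV = PMT * (1 - (1+r)^(-n)) / r
Discount factor: (1 + 0.0784)^(-8) = 0.546715
Bracket: 1 - 0.546715 = 0.453285
PV = $3,300.00 * 0.453285 / 0.0784 = $19,079.60

$19,079.60


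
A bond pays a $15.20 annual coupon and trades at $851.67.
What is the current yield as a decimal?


Formula: Current yield = annual coupon / price
Substituting: CY = $15.20 / $851.67
CY = 0.017847

0.017847


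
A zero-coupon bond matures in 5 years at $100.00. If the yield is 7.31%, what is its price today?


Formula: Price = FV / (1 + r)^n
Substituting: Price = $100.00 / (1 + 0.0731)^5
Discount factor: (1.0731)^5 = 1.422987
Price = $100.00 / 1.422987 = $70.27

$70.27


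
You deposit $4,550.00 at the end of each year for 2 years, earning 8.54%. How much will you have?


Formula: FV = PMT * ((1+r)^n - 1) / r
Growth factor: (1 + 0.0854)^2 = 1.178093
Numerator: 1.178093 - 1 = 0.178093
FV = $4,550.00 * 0.178093 / 0.0854 = $9,488.57

$9,488.57


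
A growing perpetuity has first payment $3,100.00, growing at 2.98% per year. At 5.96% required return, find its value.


Formula: PV = C / (r - g)
Spread: r - g = 0.0596 - 0.0298 = 0.0298
Substituting: PV = $3,100.00 / 0.0298
PV = $104,026.85

$104,026.85


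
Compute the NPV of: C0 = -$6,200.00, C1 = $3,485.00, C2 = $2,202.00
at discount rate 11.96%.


Formula: NPV = C0 + C1/(1+r) + C2/(1+r)^2
Discount C1: $3,485.00 / (1 + 0.1196) = $3,112.72
Discount C2: $2,202.00 / (1 + 0.1196)^2 = $1,756.68
NPV = -$6,200.00 + $3,112.72 + $1,756.68 = -$1,330.61

-$1,330.61


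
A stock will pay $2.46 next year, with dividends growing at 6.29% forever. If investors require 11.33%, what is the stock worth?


Formula: P = D1 / (r - g)
Spread: r - g = 0.1133 - 0.0629 = 0.0504
Substituting: P = $2.46 / 0.0504
P = $48.81

$48.81


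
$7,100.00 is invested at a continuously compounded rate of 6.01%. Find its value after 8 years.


Formula: FV = P * e^(r*t)
Exponent: r*t = 0.0601 * 8 = 0.4808
e^(0.4808) = 1.617368
FV = $7,100.00 * 1.617368 = $11,483.31

$11,483.31


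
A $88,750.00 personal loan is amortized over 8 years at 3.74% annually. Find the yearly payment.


Formula: PMT = PV * r / (1 - (1+r)^(-n))
Denominator: 1 - (1 + 0.0374)^(-8) = 0.25453
Numerator: $88,750.00 * 0.0374 = 3319.25
PMT = 3319.25 / 0.25453 = $13,040.69

$13,040.69


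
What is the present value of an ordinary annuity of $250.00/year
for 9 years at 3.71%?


Formula: PV = PMT * (1 - (1+r)^(-n)) / r
Discount factor: (1 + 0.0371)^(-9) = 0.720467
Bracket: 1 - 0.720467 = 0.279533
PV = $250.00 * 0.279533 / 0.0371 = $1,883.64

$1,883.64


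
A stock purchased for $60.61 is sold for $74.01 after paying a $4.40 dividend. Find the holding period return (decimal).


Formula: HPR = (P1 - P0 + D) / P0
Gain: $74.01 - $60.61 + $4.40 = $17.80
HPR = $17.80 / $60.61 = 0.2937

0.2937


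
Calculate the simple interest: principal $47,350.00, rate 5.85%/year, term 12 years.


Formula: I = P * r * t
Substituting: I = $47,350.00 * 0.0585 * 12
Step: I = $47,350.00 * 0.702
I = $33,239.70

$33,239.70


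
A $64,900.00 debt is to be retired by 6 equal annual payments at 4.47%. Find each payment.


Formula: PMT = PV * r / (1 - (1+r)^(-n))
Denominator: 1 - (1 + 0.0447)^(-6) = 0.23078
Numerator: $64,900.00 * 0.0447 = 2901.03
PMT = 2901.03 / 0.23078 = $12,570.53

$12,570.53


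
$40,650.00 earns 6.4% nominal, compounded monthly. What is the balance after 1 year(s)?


Formula: FV = P * (1 + r/m)^(m*t)
Period rate: r/m = 0.064 / 12 = 0.005333
Total periods: m*t = 12 * 1 = 12
Growth factor: (1 + 0.005333)^12 = 1.065911
FV = $40,650.00 * 1.065911 = $43,329.29

$43,329.29
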